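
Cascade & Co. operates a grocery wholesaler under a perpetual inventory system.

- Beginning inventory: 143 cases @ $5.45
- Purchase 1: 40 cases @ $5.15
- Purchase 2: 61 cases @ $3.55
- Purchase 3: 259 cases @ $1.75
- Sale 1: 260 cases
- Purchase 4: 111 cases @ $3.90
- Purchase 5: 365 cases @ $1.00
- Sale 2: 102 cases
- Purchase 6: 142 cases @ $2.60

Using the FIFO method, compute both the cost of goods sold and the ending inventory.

COGS = $1,408.40; ending inventory = $1,413.85

Sale 1 (260) [FIFO — oldest first]: 143 @ $5.45 + 40 @ $5.15 + 61 @ $3.55 + 16 @ $1.75 = $1,229.90
Sale 2 (102) [FIFO — oldest first]: 102 @ $1.75 = $178.50
Total COGS = $1,229.90 + $178.50 = $1,408.40
Ending inventory: 141 @ $1.75 + 111 @ $3.90 + 365 @ $1.00 + 142 @ $2.60 = $1,413.85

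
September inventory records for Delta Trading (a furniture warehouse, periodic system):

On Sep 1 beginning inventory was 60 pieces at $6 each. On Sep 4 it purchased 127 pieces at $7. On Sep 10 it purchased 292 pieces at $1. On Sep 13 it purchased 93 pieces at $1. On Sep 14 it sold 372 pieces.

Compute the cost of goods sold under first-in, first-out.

Sep 14, 372 sold [FIFO — oldest first]: 60 @ $6 + 127 @ $7 + 185 @ $1 = $1,434
Ending inventory: 107 @ $1 + 93 @ $1 = $200
Check: goods available $1,634 = COGS $1,434 + ending $200

COGS = $1,434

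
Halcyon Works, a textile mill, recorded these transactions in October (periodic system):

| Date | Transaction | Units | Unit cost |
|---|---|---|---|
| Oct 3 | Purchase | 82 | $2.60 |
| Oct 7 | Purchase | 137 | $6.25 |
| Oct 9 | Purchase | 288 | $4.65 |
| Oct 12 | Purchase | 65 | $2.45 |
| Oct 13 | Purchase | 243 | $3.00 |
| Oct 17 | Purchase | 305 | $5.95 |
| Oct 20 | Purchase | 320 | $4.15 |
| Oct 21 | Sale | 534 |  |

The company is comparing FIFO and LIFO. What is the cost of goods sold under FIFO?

FIFO COGS: 82 @ $2.60 + 137 @ $6.25 + 288 @ $4.65 + 27 @ $2.45 = $2,474.80
LIFO COGS: 320 @ $4.15 + 214 @ $5.95 = $2,601.30

COGS = $2,474.80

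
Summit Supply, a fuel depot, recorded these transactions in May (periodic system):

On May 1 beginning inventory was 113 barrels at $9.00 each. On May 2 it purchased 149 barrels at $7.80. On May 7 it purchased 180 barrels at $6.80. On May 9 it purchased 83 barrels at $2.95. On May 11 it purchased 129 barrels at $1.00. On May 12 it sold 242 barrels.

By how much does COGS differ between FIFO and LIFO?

$1,445.35

FIFO COGS: 113 @ $9.00 + 129 @ $7.80 = $2,023.20
LIFO COGS: 129 @ $1.00 + 83 @ $2.95 + 30 @ $6.80 = $577.85
Difference = |$2,023.20 − $577.85| = $1,445.35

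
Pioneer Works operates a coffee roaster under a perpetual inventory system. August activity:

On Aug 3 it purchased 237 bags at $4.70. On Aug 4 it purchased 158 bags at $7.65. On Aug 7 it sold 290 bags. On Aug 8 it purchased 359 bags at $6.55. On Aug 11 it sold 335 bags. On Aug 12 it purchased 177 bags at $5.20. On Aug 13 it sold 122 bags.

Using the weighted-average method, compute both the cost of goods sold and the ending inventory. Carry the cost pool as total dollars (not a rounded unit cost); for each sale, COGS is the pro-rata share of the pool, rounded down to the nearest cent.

After Aug 3: 237 on hand, pool $1,113.90 (≈ $4.7000 each)
After Aug 4: 395 on hand, pool $2,322.60 (≈ $5.8800 each)
Aug 7, sell 290: 290/395 × $2,322.60 → $1,705.20
After Aug 8: 464 on hand, pool $2,968.85 (≈ $6.3984 each)
Aug 11, sell 335: 335/464 × $2,968.85 → $2,143.45
After Aug 12: 306 on hand, pool $1,745.80 (≈ $5.7052 each)
Aug 13, sell 122: 122/306 × $1,745.80 → $696.03
Total COGS = $1,705.20 + $2,143.45 + $696.03 = $4,544.68
Ending inventory (cost pool remaining) = $1,049.77

COGS = $4,544.68; ending inventory = $1,049.77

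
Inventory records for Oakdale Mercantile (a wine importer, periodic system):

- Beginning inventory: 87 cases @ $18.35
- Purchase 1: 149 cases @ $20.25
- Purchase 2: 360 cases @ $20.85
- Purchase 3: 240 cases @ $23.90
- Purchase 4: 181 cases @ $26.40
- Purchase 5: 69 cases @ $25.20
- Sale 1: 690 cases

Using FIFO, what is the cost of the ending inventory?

Ending inventory = $10,006.60

Sale 1 (690) [FIFO — oldest first]: 87 @ $18.35 + 149 @ $20.25 + 360 @ $20.85 + 94 @ $23.90 = $14,366.30
Ending inventory: 146 @ $23.90 + 181 @ $26.40 + 69 @ $25.20 = $10,006.60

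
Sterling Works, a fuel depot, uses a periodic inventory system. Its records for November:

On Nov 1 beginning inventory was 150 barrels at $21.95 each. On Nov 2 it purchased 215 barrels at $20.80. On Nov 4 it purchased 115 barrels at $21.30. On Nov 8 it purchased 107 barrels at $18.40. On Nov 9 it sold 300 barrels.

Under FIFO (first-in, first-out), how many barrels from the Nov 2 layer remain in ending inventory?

Nov 9, 300 sold [FIFO — oldest first]: 150 @ $21.95 + 150 @ $20.80 = $6,412.50
Ending inventory: 65 @ $20.80 + 115 @ $21.30 + 107 @ $18.40 = $5,770.30

65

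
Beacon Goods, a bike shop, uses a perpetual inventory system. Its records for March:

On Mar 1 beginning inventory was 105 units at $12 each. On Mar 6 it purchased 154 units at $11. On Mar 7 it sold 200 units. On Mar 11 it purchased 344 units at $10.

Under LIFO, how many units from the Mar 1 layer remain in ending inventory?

Mar 7, 200 sold [LIFO — newest first]: 154 @ $11 + 46 @ $12 = $2,246
Ending inventory: 59 @ $12 + 344 @ $10 = $4,148
Check: goods available $6,394 = COGS $2,246 + ending $4,148

59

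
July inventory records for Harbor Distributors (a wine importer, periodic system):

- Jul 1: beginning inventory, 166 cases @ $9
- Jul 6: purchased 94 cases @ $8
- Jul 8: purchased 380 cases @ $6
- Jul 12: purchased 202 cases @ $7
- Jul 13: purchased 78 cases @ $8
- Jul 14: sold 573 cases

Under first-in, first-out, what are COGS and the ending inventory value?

COGS = $4,124; ending inventory = $2,440

Jul 14, 573 sold [FIFO — oldest first]: 166 @ $9 + 94 @ $8 + 313 @ $6 = $4,124
Ending inventory: 67 @ $6 + 202 @ $7 + 78 @ $8 = $2,440
Check: goods available $6,564 = COGS $4,124 + ending $2,440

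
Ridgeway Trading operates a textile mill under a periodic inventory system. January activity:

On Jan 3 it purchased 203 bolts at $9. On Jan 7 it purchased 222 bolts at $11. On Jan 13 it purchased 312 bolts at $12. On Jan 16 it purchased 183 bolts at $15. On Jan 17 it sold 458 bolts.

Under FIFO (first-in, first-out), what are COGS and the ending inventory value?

Jan 17, 458 sold [FIFO — oldest first]: 203 @ $9 + 222 @ $11 + 33 @ $12 = $4,665
Ending inventory: 279 @ $12 + 183 @ $15 = $6,093

COGS = $4,665; ending inventory = $6,093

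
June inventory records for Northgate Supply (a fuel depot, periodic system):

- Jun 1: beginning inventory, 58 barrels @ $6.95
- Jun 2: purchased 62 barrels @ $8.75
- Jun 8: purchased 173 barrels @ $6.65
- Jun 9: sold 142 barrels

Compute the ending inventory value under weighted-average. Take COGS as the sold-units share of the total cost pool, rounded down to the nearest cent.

Jun 9, sell 142: 142/293 × $2,096.05 → $1,015.83
Ending inventory (cost pool remaining) = $1,080.22

Ending inventory = $1,080.22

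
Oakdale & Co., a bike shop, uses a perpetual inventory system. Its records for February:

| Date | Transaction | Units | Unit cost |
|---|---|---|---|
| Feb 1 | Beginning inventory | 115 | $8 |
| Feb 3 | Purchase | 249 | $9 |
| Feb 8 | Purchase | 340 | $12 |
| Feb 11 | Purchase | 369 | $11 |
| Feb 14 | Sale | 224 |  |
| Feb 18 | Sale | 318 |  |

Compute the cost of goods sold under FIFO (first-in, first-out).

COGS = $5,297

Feb 14, 224 sold [FIFO — oldest first]: 115 @ $8 + 109 @ $9 = $1,901
Feb 18, 318 sold [FIFO — oldest first]: 140 @ $9 + 178 @ $12 = $3,396
Total COGS = $1,901 + $3,396 = $5,297
Ending inventory: 162 @ $12 + 369 @ $11 = $6,003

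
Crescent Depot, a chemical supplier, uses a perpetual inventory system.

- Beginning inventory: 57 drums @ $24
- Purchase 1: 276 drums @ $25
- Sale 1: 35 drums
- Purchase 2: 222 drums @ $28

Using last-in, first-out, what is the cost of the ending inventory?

Ending inventory = $13,609

Sale 1 (35) [LIFO — newest first]: 35 @ $25 = $875
Ending inventory: 57 @ $24 + 241 @ $25 + 222 @ $28 = $13,609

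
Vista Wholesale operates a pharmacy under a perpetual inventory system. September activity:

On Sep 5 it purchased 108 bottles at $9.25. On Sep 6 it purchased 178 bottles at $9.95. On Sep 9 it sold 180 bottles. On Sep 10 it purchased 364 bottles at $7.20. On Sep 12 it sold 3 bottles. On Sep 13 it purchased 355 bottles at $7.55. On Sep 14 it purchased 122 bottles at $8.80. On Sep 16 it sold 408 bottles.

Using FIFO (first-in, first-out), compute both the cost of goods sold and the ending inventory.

Sep 9, 180 sold [FIFO — oldest first]: 108 @ $9.25 + 72 @ $9.95 = $1,715.40
Sep 12, 3 sold [FIFO — oldest first]: 3 @ $9.95 = $29.85
Sep 16, 408 sold [FIFO — oldest first]: 103 @ $9.95 + 305 @ $7.20 = $3,220.85
Total COGS = $1,715.40 + $29.85 + $3,220.85 = $4,966.10
Ending inventory: 59 @ $7.20 + 355 @ $7.55 + 122 @ $8.80 = $4,178.65

COGS = $4,966.10; ending inventory = $4,178.65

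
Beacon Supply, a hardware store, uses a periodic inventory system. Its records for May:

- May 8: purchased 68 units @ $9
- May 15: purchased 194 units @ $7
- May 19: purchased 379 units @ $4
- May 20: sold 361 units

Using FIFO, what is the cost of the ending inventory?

Ending inventory = $1,120

May 20, 361 sold [FIFO — oldest first]: 68 @ $9 + 194 @ $7 + 99 @ $4 = $2,366
Ending inventory: 280 @ $4 = $1,120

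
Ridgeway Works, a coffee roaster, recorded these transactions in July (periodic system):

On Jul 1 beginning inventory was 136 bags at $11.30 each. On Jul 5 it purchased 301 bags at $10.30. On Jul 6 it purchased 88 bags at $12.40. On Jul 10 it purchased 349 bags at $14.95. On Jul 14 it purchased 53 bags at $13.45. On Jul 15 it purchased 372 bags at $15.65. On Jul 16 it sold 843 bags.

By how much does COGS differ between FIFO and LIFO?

FIFO COGS: 136 @ $11.30 + 301 @ $10.30 + 88 @ $12.40 + 318 @ $14.95 = $10,482.40
LIFO COGS: 372 @ $15.65 + 53 @ $13.45 + 349 @ $14.95 + 69 @ $12.40 = $12,607.80
Difference = |$10,482.40 − $12,607.80| = $2,125.40

$2,125.40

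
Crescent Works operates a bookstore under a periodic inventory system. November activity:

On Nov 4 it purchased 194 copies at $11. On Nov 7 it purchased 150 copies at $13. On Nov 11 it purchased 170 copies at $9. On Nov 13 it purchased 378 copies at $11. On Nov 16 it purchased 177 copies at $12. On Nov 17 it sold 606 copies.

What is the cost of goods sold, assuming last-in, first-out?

Nov 17, 606 sold [LIFO — newest first]: 177 @ $12 + 378 @ $11 + 51 @ $9 = $6,741
Ending inventory: 194 @ $11 + 150 @ $13 + 119 @ $9 = $5,155
Check: goods available $11,896 = COGS $6,741 + ending $5,155

COGS = $6,741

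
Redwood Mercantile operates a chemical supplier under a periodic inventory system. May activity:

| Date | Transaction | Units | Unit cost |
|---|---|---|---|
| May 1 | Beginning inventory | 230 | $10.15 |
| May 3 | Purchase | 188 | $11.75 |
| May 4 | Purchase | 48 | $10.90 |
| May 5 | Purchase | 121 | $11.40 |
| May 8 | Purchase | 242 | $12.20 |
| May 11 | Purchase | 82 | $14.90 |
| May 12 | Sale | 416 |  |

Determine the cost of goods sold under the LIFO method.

May 12, 416 sold [LIFO — newest first]: 82 @ $14.90 + 242 @ $12.20 + 92 @ $11.40 = $5,223.00
Ending inventory: 230 @ $10.15 + 188 @ $11.75 + 48 @ $10.90 + 29 @ $11.40 = $5,397.30

COGS = $5,223.00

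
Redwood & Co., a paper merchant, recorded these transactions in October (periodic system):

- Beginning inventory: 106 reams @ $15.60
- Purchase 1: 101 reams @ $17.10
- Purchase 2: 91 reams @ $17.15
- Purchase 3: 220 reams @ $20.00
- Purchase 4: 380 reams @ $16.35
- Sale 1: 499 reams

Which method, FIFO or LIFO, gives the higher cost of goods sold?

FIFO COGS: 106 @ $15.60 + 101 @ $17.10 + 91 @ $17.15 + 201 @ $20.00 = $8,961.35
LIFO COGS: 380 @ $16.35 + 119 @ $20.00 = $8,593.00

FIFO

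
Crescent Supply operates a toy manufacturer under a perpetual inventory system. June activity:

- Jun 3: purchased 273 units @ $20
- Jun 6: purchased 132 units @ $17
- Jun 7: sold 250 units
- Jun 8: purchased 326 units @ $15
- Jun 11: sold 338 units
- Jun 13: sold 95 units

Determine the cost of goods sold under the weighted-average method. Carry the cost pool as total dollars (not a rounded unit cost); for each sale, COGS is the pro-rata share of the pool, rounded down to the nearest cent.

COGS = $11,811.78

After Jun 3: 273 on hand, pool $5,460.00 (≈ $20.0000 each)
After Jun 6: 405 on hand, pool $7,704.00 (≈ $19.0222 each)
Jun 7, sell 250: 250/405 × $7,704.00 → $4,755.55
After Jun 8: 481 on hand, pool $7,838.45 (≈ $16.2962 each)
Jun 11, sell 338: 338/481 × $7,838.45 → $5,508.10
Jun 13, sell 95: 95/143 × $2,330.35 → $1,548.13
Total COGS = $4,755.55 + $5,508.10 + $1,548.13 = $11,811.78
Ending inventory (cost pool remaining) = $782.22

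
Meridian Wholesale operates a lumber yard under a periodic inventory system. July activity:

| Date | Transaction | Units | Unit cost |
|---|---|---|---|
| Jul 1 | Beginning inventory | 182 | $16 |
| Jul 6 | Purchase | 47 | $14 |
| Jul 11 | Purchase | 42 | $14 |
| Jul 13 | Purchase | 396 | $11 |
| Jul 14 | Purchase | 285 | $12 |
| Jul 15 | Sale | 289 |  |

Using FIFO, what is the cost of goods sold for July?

Jul 15, 289 sold [FIFO — oldest first]: 182 @ $16 + 47 @ $14 + 42 @ $14 + 18 @ $11 = $4,356
Ending inventory: 378 @ $11 + 285 @ $12 = $7,578

COGS = $4,356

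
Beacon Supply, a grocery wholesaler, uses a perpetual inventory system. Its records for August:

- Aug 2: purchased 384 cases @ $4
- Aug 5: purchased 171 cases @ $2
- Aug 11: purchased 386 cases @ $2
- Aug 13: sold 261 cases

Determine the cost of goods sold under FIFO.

Aug 13, 261 sold [FIFO — oldest first]: 261 @ $4 = $1,044
Ending inventory: 123 @ $4 + 171 @ $2 + 386 @ $2 = $1,606

COGS = $1,044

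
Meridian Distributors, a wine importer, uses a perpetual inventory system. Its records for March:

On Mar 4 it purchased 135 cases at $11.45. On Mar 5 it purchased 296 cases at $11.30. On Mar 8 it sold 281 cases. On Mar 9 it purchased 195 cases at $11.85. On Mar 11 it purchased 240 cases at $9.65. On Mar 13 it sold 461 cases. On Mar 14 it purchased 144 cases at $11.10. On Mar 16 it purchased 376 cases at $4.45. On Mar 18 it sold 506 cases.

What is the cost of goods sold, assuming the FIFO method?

Mar 8, 281 sold [FIFO — oldest first]: 135 @ $11.45 + 146 @ $11.30 = $3,195.55
Mar 13, 461 sold [FIFO — oldest first]: 150 @ $11.30 + 195 @ $11.85 + 116 @ $9.65 = $5,125.15
Mar 18, 506 sold [FIFO — oldest first]: 124 @ $9.65 + 144 @ $11.10 + 238 @ $4.45 = $3,854.10
Total COGS = $3,195.55 + $5,125.15 + $3,854.10 = $12,174.80
Ending inventory: 138 @ $4.45 = $614.10

COGS = $12,174.80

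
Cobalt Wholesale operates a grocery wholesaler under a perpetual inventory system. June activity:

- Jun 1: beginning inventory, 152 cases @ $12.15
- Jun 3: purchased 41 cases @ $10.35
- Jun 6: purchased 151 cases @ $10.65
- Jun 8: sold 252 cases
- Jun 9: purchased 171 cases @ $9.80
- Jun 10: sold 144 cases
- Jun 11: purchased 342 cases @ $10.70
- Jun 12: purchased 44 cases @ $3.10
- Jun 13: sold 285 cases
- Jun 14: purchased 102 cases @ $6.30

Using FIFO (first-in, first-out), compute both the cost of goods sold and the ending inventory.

Jun 8, 252 sold [FIFO — oldest first]: 152 @ $12.15 + 41 @ $10.35 + 59 @ $10.65 = $2,899.50
Jun 10, 144 sold [FIFO — oldest first]: 92 @ $10.65 + 52 @ $9.80 = $1,489.40
Jun 13, 285 sold [FIFO — oldest first]: 119 @ $9.80 + 166 @ $10.70 = $2,942.40
Total COGS = $2,899.50 + $1,489.40 + $2,942.40 = $7,331.30
Ending inventory: 176 @ $10.70 + 44 @ $3.10 + 102 @ $6.30 = $2,662.20

COGS = $7,331.30; ending inventory = $2,662.20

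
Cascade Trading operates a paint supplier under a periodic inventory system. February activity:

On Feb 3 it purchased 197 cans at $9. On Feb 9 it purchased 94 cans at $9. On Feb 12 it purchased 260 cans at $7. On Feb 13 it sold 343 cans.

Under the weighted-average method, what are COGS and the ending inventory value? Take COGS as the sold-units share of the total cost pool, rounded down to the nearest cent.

Feb 13, sell 343: 343/551 × $4,439.00 → $2,763.29
Ending inventory (cost pool remaining) = $1,675.71

COGS = $2,763.29; ending inventory = $1,675.71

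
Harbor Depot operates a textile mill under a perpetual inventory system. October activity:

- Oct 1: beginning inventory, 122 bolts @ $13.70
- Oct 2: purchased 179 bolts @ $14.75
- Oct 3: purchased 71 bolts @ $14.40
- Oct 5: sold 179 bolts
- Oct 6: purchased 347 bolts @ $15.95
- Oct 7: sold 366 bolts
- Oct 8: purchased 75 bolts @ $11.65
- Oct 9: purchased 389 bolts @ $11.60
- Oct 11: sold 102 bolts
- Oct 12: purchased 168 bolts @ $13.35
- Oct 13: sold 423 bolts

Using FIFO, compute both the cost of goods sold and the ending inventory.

Oct 5, 179 sold [FIFO — oldest first]: 122 @ $13.70 + 57 @ $14.75 = $2,512.15
Oct 7, 366 sold [FIFO — oldest first]: 122 @ $14.75 + 71 @ $14.40 + 173 @ $15.95 = $5,581.25
Oct 11, 102 sold [FIFO — oldest first]: 102 @ $15.95 = $1,626.90
Oct 13, 423 sold [FIFO — oldest first]: 72 @ $15.95 + 75 @ $11.65 + 276 @ $11.60 = $5,223.75
Total COGS = $2,512.15 + $5,581.25 + $1,626.90 + $5,223.75 = $14,944.05
Ending inventory: 113 @ $11.60 + 168 @ $13.35 = $3,553.60
Check: goods available $18,497.65 = COGS $14,944.05 + ending $3,553.60

COGS = $14,944.05; ending inventory = $3,553.60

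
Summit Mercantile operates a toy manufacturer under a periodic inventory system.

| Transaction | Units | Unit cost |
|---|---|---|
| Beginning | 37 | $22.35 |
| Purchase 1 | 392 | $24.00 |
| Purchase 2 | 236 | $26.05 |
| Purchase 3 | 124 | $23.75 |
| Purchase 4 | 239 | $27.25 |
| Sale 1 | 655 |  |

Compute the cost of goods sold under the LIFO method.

COGS = $16,949.55

Sale 1 (655) [LIFO — newest first]: 239 @ $27.25 + 124 @ $23.75 + 236 @ $26.05 + 56 @ $24.00 = $16,949.55
Ending inventory: 37 @ $22.35 + 336 @ $24.00 = $8,890.95
Check: goods available $25,840.50 = COGS $16,949.55 + ending $8,890.95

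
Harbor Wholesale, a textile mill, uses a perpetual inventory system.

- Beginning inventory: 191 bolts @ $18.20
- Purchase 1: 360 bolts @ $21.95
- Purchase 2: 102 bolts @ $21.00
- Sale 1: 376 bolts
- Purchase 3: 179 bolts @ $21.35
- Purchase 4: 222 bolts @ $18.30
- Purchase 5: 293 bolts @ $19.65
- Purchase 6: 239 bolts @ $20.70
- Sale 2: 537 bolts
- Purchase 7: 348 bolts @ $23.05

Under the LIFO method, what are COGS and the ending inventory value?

COGS = $18,952.55; ending inventory = $21,178.05

Sale 1 (376) [LIFO — newest first]: 102 @ $21.00 + 274 @ $21.95 = $8,156.30
Sale 2 (537) [LIFO — newest first]: 239 @ $20.70 + 293 @ $19.65 + 5 @ $18.30 = $10,796.25
Total COGS = $8,156.30 + $10,796.25 = $18,952.55
Ending inventory: 191 @ $18.20 + 86 @ $21.95 + 179 @ $21.35 + 217 @ $18.30 + 348 @ $23.05 = $21,178.05
Check: goods available $40,130.60 = COGS $18,952.55 + ending $21,178.05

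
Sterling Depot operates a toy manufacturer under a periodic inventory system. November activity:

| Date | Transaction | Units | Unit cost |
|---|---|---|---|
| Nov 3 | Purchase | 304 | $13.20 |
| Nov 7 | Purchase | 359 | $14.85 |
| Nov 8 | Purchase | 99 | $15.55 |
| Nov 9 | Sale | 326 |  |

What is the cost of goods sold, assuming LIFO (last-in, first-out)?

COGS = $4,910.40

Nov 9, 326 sold [LIFO — newest first]: 99 @ $15.55 + 227 @ $14.85 = $4,910.40
Ending inventory: 304 @ $13.20 + 132 @ $14.85 = $5,973.00
Check: goods available $10,883.40 = COGS $4,910.40 + ending $5,973.00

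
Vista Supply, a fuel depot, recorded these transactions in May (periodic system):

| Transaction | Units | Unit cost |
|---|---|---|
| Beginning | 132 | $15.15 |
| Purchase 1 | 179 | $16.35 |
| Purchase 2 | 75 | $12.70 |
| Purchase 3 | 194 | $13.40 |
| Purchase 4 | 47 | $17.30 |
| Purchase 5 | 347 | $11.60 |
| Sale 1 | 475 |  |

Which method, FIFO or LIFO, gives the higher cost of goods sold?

FIFO

FIFO COGS: 132 @ $15.15 + 179 @ $16.35 + 75 @ $12.70 + 89 @ $13.40 = $7,071.55
LIFO COGS: 347 @ $11.60 + 47 @ $17.30 + 81 @ $13.40 = $5,923.70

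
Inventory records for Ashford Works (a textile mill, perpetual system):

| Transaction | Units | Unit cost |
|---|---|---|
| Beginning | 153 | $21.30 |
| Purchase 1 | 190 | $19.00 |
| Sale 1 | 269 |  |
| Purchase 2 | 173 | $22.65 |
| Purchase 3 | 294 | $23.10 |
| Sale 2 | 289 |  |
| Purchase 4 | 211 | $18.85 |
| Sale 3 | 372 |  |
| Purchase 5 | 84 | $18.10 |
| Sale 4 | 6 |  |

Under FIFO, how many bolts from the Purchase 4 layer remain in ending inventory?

Sale 1 (269) [FIFO — oldest first]: 153 @ $21.30 + 116 @ $19.00 = $5,462.90
Sale 2 (289) [FIFO — oldest first]: 74 @ $19.00 + 173 @ $22.65 + 42 @ $23.10 = $6,294.65
Sale 3 (372) [FIFO — oldest first]: 252 @ $23.10 + 120 @ $18.85 = $8,083.20
Sale 4 (6) [FIFO — oldest first]: 6 @ $18.85 = $113.10
Total COGS = $5,462.90 + $6,294.65 + $8,083.20 + $113.10 = $19,953.85
Ending inventory: 85 @ $18.85 + 84 @ $18.10 = $3,122.65

85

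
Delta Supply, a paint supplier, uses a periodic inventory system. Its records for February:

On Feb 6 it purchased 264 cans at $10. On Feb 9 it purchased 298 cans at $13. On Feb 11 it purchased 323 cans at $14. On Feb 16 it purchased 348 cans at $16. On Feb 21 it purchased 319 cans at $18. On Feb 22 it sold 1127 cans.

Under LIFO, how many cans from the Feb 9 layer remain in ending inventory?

161

Feb 22, 1127 sold [LIFO — newest first]: 319 @ $18 + 348 @ $16 + 323 @ $14 + 137 @ $13 = $17,613
Ending inventory: 264 @ $10 + 161 @ $13 = $4,733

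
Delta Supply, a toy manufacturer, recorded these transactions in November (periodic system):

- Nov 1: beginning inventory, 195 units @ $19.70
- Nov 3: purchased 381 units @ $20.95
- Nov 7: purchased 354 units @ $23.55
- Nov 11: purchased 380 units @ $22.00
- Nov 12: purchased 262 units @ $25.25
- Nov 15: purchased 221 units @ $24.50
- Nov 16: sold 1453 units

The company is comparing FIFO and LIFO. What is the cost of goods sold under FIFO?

COGS = $32,130.90

FIFO COGS: 195 @ $19.70 + 381 @ $20.95 + 354 @ $23.55 + 380 @ $22.00 + 143 @ $25.25 = $32,130.90
LIFO COGS: 221 @ $24.50 + 262 @ $25.25 + 380 @ $22.00 + 354 @ $23.55 + 236 @ $20.95 = $33,670.90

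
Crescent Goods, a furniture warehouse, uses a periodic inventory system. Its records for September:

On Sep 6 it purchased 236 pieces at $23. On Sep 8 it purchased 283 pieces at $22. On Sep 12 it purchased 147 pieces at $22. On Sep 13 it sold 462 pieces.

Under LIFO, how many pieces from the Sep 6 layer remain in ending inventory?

204

Sep 13, 462 sold [LIFO — newest first]: 147 @ $22 + 283 @ $22 + 32 @ $23 = $10,196
Ending inventory: 204 @ $23 = $4,692
Check: goods available $14,888 = COGS $10,196 + ending $4,692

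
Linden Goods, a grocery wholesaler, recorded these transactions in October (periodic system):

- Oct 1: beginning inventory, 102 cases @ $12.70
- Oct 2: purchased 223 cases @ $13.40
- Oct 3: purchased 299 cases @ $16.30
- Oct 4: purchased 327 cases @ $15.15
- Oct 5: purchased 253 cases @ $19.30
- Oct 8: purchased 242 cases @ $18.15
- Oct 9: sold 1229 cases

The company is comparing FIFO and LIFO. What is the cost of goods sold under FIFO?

FIFO COGS: 102 @ $12.70 + 223 @ $13.40 + 299 @ $16.30 + 327 @ $15.15 + 253 @ $19.30 + 25 @ $18.15 = $19,448.00
LIFO COGS: 242 @ $18.15 + 253 @ $19.30 + 327 @ $15.15 + 299 @ $16.30 + 108 @ $13.40 = $20,550.15

COGS = $19,448.00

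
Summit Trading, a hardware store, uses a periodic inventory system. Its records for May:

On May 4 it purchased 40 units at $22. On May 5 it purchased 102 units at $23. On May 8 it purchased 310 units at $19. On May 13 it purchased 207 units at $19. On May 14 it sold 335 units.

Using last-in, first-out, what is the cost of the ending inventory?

May 14, 335 sold [LIFO — newest first]: 207 @ $19 + 128 @ $19 = $6,365
Ending inventory: 40 @ $22 + 102 @ $23 + 182 @ $19 = $6,684

Ending inventory = $6,684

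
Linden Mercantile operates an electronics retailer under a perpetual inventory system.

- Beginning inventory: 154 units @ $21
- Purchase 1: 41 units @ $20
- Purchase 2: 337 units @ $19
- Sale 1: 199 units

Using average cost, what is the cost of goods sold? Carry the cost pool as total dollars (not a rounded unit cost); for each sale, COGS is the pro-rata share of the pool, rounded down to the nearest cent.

After Beginning: 154 on hand, pool $3,234.00 (≈ $21.0000 each)
After Purchase 1: 195 on hand, pool $4,054.00 (≈ $20.7897 each)
After Purchase 2: 532 on hand, pool $10,457.00 (≈ $19.6560 each)
Sale 1, sell 199: 199/532 × $10,457.00 → $3,911.54
Ending inventory (cost pool remaining) = $6,545.46
Check: goods available $10,457.00 = COGS $3,911.54 + ending $6,545.46

COGS = $3,911.54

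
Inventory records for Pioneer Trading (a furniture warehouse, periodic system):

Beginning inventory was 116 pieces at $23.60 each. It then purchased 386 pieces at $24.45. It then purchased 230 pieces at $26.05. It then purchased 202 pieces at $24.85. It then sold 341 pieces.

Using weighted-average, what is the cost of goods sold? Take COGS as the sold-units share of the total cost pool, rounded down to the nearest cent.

COGS = $8,465.30

Sale 1, sell 341: 341/934 × $23,186.50 → $8,465.30
Ending inventory (cost pool remaining) = $14,721.20
Check: goods available $23,186.50 = COGS $8,465.30 + ending $14,721.20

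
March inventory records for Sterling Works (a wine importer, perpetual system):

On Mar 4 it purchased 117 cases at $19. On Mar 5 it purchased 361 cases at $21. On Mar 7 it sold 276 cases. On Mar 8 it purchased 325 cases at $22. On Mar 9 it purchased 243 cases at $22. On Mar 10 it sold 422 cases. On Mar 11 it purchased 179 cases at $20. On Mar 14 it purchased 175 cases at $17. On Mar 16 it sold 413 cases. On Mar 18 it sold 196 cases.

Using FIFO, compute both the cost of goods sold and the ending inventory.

Mar 7, 276 sold [FIFO — oldest first]: 117 @ $19 + 159 @ $21 = $5,562
Mar 10, 422 sold [FIFO — oldest first]: 202 @ $21 + 220 @ $22 = $9,082
Mar 16, 413 sold [FIFO — oldest first]: 105 @ $22 + 243 @ $22 + 65 @ $20 = $8,956
Mar 18, 196 sold [FIFO — oldest first]: 114 @ $20 + 82 @ $17 = $3,674
Total COGS = $5,562 + $9,082 + $8,956 + $3,674 = $27,274
Ending inventory: 93 @ $17 = $1,581

COGS = $27,274; ending inventory = $1,581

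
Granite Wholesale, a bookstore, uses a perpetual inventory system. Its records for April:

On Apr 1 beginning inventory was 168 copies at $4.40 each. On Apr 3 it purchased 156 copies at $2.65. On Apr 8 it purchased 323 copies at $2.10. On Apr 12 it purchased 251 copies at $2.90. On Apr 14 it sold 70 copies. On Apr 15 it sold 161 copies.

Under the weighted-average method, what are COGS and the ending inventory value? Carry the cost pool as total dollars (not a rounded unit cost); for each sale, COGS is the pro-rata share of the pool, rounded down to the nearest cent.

COGS = $658.22; ending inventory = $1,900.58

After Apr 1: 168 on hand, pool $739.20 (≈ $4.4000 each)
After Apr 3: 324 on hand, pool $1,152.60 (≈ $3.5574 each)
After Apr 8: 647 on hand, pool $1,830.90 (≈ $2.8298 each)
After Apr 12: 898 on hand, pool $2,558.80 (≈ $2.8494 each)
Apr 14, sell 70: 70/898 × $2,558.80 → $199.46
Apr 15, sell 161: 161/828 × $2,359.34 → $458.76
Total COGS = $199.46 + $458.76 = $658.22
Ending inventory (cost pool remaining) = $1,900.58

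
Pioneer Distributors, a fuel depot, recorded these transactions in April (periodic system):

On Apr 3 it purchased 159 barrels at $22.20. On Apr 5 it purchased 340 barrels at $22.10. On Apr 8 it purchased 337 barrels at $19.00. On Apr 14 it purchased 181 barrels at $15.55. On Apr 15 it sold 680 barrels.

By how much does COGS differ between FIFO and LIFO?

$1,685.05

FIFO COGS: 159 @ $22.20 + 340 @ $22.10 + 181 @ $19.00 = $14,482.80
LIFO COGS: 181 @ $15.55 + 337 @ $19.00 + 162 @ $22.10 = $12,797.75
Difference = |$14,482.80 − $12,797.75| = $1,685.05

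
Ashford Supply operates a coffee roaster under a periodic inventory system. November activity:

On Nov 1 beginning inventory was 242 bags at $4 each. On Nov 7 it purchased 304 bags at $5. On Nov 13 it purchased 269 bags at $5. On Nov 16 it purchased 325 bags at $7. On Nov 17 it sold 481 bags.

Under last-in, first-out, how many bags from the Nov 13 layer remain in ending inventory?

Nov 17, 481 sold [LIFO — newest first]: 325 @ $7 + 156 @ $5 = $3,055
Ending inventory: 242 @ $4 + 304 @ $5 + 113 @ $5 = $3,053

113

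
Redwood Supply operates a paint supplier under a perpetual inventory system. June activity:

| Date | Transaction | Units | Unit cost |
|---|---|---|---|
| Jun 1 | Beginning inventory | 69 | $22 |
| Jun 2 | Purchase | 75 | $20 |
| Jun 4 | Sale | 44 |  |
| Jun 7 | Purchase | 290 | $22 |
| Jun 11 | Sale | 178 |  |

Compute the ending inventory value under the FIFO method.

Ending inventory = $4,664

Jun 4, 44 sold [FIFO — oldest first]: 44 @ $22 = $968
Jun 11, 178 sold [FIFO — oldest first]: 25 @ $22 + 75 @ $20 + 78 @ $22 = $3,766
Total COGS = $968 + $3,766 = $4,734
Ending inventory: 212 @ $22 = $4,664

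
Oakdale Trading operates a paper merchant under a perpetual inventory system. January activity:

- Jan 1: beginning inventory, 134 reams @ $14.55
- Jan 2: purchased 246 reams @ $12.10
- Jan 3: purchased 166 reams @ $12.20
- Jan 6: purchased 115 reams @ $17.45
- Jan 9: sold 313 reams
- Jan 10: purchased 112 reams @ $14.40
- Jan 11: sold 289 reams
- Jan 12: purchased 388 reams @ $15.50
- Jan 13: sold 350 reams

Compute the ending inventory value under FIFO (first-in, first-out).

Jan 9, 313 sold [FIFO — oldest first]: 134 @ $14.55 + 179 @ $12.10 = $4,115.60
Jan 11, 289 sold [FIFO — oldest first]: 67 @ $12.10 + 166 @ $12.20 + 56 @ $17.45 = $3,813.10
Jan 13, 350 sold [FIFO — oldest first]: 59 @ $17.45 + 112 @ $14.40 + 179 @ $15.50 = $5,416.85
Total COGS = $4,115.60 + $3,813.10 + $5,416.85 = $13,345.55
Ending inventory: 209 @ $15.50 = $3,239.50

Ending inventory = $3,239.50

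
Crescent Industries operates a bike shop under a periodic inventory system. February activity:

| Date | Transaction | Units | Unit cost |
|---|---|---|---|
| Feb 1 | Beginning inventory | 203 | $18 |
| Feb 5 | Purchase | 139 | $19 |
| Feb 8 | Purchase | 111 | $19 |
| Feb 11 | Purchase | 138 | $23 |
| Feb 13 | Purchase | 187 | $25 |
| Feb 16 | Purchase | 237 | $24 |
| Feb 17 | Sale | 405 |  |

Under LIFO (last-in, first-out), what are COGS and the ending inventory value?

Feb 17, 405 sold [LIFO — newest first]: 237 @ $24 + 168 @ $25 = $9,888
Ending inventory: 203 @ $18 + 139 @ $19 + 111 @ $19 + 138 @ $23 + 19 @ $25 = $12,053
Check: goods available $21,941 = COGS $9,888 + ending $12,053

COGS = $9,888; ending inventory = $12,053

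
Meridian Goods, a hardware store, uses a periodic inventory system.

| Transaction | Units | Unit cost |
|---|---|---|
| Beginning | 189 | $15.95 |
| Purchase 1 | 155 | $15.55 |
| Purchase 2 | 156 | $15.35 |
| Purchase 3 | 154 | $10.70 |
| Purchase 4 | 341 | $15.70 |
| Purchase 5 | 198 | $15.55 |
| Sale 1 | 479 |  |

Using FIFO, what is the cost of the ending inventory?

Sale 1 (479) [FIFO — oldest first]: 189 @ $15.95 + 155 @ $15.55 + 135 @ $15.35 = $7,497.05
Ending inventory: 21 @ $15.35 + 154 @ $10.70 + 341 @ $15.70 + 198 @ $15.55 = $10,402.75

Ending inventory = $10,402.75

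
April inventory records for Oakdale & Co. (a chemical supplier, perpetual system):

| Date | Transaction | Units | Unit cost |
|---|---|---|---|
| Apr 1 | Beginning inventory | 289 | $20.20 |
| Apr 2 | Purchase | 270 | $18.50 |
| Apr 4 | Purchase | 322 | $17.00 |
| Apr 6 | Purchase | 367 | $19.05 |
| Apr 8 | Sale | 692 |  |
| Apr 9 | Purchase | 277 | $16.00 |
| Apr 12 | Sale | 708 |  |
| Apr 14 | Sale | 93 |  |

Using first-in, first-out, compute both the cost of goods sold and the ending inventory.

COGS = $27,218.15; ending inventory = $512.00

Apr 8, 692 sold [FIFO — oldest first]: 289 @ $20.20 + 270 @ $18.50 + 133 @ $17.00 = $13,093.80
Apr 12, 708 sold [FIFO — oldest first]: 189 @ $17.00 + 367 @ $19.05 + 152 @ $16.00 = $12,636.35
Apr 14, 93 sold [FIFO — oldest first]: 93 @ $16.00 = $1,488.00
Total COGS = $13,093.80 + $12,636.35 + $1,488.00 = $27,218.15
Ending inventory: 32 @ $16.00 = $512.00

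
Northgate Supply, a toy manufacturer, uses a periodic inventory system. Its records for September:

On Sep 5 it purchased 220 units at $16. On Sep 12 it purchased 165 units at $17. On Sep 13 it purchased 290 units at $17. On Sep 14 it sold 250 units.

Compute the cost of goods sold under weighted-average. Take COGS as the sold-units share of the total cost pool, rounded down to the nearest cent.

Sep 14, sell 250: 250/675 × $11,255.00 → $4,168.51
Ending inventory (cost pool remaining) = $7,086.49

COGS = $4,168.51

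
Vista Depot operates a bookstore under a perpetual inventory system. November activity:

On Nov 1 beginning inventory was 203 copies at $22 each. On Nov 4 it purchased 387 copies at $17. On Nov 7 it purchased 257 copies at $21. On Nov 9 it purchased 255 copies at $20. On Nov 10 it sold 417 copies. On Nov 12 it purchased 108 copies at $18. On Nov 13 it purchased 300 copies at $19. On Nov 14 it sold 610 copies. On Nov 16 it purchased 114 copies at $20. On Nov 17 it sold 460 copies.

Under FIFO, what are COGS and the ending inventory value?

Nov 10, 417 sold [FIFO — oldest first]: 203 @ $22 + 214 @ $17 = $8,104
Nov 14, 610 sold [FIFO — oldest first]: 173 @ $17 + 257 @ $21 + 180 @ $20 = $11,938
Nov 17, 460 sold [FIFO — oldest first]: 75 @ $20 + 108 @ $18 + 277 @ $19 = $8,707
Total COGS = $8,104 + $11,938 + $8,707 = $28,749
Ending inventory: 23 @ $19 + 114 @ $20 = $2,717
Check: goods available $31,466 = COGS $28,749 + ending $2,717

COGS = $28,749; ending inventory = $2,717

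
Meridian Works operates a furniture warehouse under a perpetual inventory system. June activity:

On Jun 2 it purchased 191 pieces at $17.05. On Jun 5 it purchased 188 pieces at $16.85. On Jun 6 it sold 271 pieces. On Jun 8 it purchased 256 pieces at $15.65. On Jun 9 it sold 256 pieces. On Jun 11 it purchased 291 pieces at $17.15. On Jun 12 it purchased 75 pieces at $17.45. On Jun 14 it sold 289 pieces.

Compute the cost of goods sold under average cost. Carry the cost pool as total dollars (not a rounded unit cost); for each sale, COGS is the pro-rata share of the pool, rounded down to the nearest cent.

COGS = $13,595.57

After Jun 2: 191 on hand, pool $3,256.55 (≈ $17.0500 each)
After Jun 5: 379 on hand, pool $6,424.35 (≈ $16.9508 each)
Jun 6, sell 271: 271/379 × $6,424.35 → $4,593.66
After Jun 8: 364 on hand, pool $5,837.09 (≈ $16.0360 each)
Jun 9, sell 256: 256/364 × $5,837.09 → $4,105.20
After Jun 11: 399 on hand, pool $6,722.54 (≈ $16.8485 each)
After Jun 12: 474 on hand, pool $8,031.29 (≈ $16.9436 each)
Jun 14, sell 289: 289/474 × $8,031.29 → $4,896.71
Total COGS = $4,593.66 + $4,105.20 + $4,896.71 = $13,595.57
Ending inventory (cost pool remaining) = $3,134.58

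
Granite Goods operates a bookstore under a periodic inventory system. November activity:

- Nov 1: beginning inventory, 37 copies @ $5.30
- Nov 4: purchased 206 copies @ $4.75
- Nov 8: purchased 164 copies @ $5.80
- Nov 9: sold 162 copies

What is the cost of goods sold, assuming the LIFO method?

Nov 9, 162 sold [LIFO — newest first]: 162 @ $5.80 = $939.60
Ending inventory: 37 @ $5.30 + 206 @ $4.75 + 2 @ $5.80 = $1,186.20
Check: goods available $2,125.80 = COGS $939.60 + ending $1,186.20

COGS = $939.60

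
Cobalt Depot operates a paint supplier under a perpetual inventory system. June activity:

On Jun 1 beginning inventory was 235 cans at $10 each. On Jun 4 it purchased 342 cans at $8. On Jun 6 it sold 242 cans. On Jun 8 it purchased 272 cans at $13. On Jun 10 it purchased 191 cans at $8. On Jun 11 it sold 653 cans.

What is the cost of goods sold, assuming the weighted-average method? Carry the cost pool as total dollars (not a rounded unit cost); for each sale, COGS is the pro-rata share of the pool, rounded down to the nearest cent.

After Jun 1: 235 on hand, pool $2,350.00 (≈ $10.0000 each)
After Jun 4: 577 on hand, pool $5,086.00 (≈ $8.8146 each)
Jun 6, sell 242: 242/577 × $5,086.00 → $2,133.12
After Jun 8: 607 on hand, pool $6,488.88 (≈ $10.6901 each)
After Jun 10: 798 on hand, pool $8,016.88 (≈ $10.0462 each)
Jun 11, sell 653: 653/798 × $8,016.88 → $6,560.17
Total COGS = $2,133.12 + $6,560.17 = $8,693.29
Ending inventory (cost pool remaining) = $1,456.71

COGS = $8,693.29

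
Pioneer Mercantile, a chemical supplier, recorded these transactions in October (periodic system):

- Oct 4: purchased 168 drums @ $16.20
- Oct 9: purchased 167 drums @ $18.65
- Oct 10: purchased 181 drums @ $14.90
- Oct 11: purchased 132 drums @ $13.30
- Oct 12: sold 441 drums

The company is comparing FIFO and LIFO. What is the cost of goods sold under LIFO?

FIFO COGS: 168 @ $16.20 + 167 @ $18.65 + 106 @ $14.90 = $7,415.55
LIFO COGS: 132 @ $13.30 + 181 @ $14.90 + 128 @ $18.65 = $6,839.70

COGS = $6,839.70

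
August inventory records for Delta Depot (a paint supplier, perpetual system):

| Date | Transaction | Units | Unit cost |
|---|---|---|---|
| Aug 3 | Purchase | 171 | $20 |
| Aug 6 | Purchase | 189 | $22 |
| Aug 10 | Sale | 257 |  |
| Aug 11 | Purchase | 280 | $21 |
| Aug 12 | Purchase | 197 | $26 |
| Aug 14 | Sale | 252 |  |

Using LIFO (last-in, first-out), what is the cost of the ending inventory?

Aug 10, 257 sold [LIFO — newest first]: 189 @ $22 + 68 @ $20 = $5,518
Aug 14, 252 sold [LIFO — newest first]: 197 @ $26 + 55 @ $21 = $6,277
Total COGS = $5,518 + $6,277 = $11,795
Ending inventory: 103 @ $20 + 225 @ $21 = $6,785

Ending inventory = $6,785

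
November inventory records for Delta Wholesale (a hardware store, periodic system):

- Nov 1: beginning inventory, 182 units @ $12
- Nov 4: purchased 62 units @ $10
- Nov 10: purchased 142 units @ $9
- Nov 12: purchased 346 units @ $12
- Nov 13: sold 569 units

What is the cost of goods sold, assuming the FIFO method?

Nov 13, 569 sold [FIFO — oldest first]: 182 @ $12 + 62 @ $10 + 142 @ $9 + 183 @ $12 = $6,278
Ending inventory: 163 @ $12 = $1,956

COGS = $6,278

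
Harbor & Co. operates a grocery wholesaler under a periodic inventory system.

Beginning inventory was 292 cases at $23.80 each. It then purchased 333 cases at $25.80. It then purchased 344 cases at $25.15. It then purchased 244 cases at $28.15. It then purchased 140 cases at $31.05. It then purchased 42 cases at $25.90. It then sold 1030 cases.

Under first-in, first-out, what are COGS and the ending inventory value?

Sale 1 (1030) [FIFO — oldest first]: 292 @ $23.80 + 333 @ $25.80 + 344 @ $25.15 + 61 @ $28.15 = $25,909.75
Ending inventory: 183 @ $28.15 + 140 @ $31.05 + 42 @ $25.90 = $10,586.25

COGS = $25,909.75; ending inventory = $10,586.25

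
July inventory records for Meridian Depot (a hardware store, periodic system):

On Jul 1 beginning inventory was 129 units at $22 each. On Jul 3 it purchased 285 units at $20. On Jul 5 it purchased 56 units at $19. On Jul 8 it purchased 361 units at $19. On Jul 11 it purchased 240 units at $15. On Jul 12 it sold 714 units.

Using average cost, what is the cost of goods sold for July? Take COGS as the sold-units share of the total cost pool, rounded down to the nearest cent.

COGS = $13,374.00

Jul 12, sell 714: 714/1071 × $20,061.00 → $13,374.00
Ending inventory (cost pool remaining) = $6,687.00
Check: goods available $20,061.00 = COGS $13,374.00 + ending $6,687.00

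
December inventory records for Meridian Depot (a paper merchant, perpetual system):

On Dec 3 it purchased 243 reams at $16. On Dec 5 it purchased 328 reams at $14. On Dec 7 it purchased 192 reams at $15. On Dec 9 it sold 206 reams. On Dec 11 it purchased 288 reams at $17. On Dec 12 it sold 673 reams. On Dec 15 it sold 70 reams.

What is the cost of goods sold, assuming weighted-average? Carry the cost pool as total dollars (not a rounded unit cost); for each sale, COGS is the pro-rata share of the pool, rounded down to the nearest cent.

After Dec 3: 243 on hand, pool $3,888.00 (≈ $16.0000 each)
After Dec 5: 571 on hand, pool $8,480.00 (≈ $14.8511 each)
After Dec 7: 763 on hand, pool $11,360.00 (≈ $14.8886 each)
Dec 9, sell 206: 206/763 × $11,360.00 → $3,067.05
After Dec 11: 845 on hand, pool $13,188.95 (≈ $15.6082 each)
Dec 12, sell 673: 673/845 × $13,188.95 → $10,504.33
Dec 15, sell 70: 70/172 × $2,684.62 → $1,092.57
Total COGS = $3,067.05 + $10,504.33 + $1,092.57 = $14,663.95
Ending inventory (cost pool remaining) = $1,592.05

COGS = $14,663.95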